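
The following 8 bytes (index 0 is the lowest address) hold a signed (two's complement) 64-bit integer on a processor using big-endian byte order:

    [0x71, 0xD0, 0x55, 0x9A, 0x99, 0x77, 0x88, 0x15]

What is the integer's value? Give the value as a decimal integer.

8201149043929745429

Big-endian: lowest address holds the most-significant byte.
The bytes are already most-significant first: 0x71D0559A99778815.
0x71D0559A99778815 = 8201149043929745429.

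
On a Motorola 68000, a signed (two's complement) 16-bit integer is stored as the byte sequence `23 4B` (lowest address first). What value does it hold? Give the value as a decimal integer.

9035

In big-endian order the high byte comes first in memory.
The bytes are already most-significant first: 0x234B.
0x234B = 9035.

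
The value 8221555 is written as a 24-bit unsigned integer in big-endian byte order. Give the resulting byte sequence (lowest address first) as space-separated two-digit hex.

7D 73 73

8221555 in hexadecimal, padded to 24 bits, is 0x7D7373.
Split into bytes (most-significant first): 7D 73 73.
Big-endian stores the most-significant byte at the lowest address.
So the memory order matches the most-significant-first order: 7D 73 73.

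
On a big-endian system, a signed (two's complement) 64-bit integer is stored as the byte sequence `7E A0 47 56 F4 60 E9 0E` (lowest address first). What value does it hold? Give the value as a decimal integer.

9124371283845376270

Big-endian stores the most-significant byte at the lowest address.
The bytes are already most-significant first: 0x7EA04756F460E90E.
0x7EA04756F460E90E = 9124371283845376270.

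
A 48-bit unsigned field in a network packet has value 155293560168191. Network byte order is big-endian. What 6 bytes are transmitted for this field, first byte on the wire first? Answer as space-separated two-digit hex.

155293560168191 in hexadecimal, padded to 48 bits, is 0x8D3D197D5EFF.
Split into bytes (most-significant first): 8D 3D 19 7D 5E FF.
Big-endian stores the most-significant byte at the lowest address.
So the memory order matches the most-significant-first order: 8D 3D 19 7D 5E FF.

8D 3D 19 7D 5E FF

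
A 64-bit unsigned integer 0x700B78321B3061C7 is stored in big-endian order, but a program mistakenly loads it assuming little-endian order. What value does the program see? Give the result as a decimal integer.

Stored big-endian, the bytes at ascending addresses are 70 0B 78 32 1B 30 61 C7.
Read back as little-endian, the first byte is least significant, giving 0xC761301B32780B70.
0xC761301B32780B70 = 14366817179657571184.

14366817179657571184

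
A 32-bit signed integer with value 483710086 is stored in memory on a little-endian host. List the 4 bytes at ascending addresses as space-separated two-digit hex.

483710086 in hexadecimal, padded to 32 bits, is 0x1CD4D486.
Split into bytes (most-significant first): 1C D4 D4 86.
In little-endian order the low byte comes first in memory.
So at ascending addresses the bytes are 86 D4 D4 1C.

86 D4 D4 1C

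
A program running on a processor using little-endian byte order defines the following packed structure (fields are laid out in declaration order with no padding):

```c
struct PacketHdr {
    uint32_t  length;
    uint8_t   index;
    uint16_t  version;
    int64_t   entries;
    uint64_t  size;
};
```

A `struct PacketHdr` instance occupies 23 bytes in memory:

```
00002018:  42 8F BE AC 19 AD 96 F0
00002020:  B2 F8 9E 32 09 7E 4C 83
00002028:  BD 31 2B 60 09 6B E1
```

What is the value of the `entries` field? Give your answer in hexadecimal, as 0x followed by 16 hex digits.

0x4C7E09329EF8B2F0

`entries` follows `length` (4 B), `index` (1 B), `version` (2 B), so it starts at offset 4 + 1 + 2 = 7 and occupies 8 bytes.
Bytes at offsets 7..14: F0 B2 F8 9E 32 09 7E 4C.
Little-endian: lowest address holds the least-significant byte.
Reassemble most-significant byte first: 4C 7E 09 32 9E F8 B2 F0 → 0x4C7E09329EF8B2F0.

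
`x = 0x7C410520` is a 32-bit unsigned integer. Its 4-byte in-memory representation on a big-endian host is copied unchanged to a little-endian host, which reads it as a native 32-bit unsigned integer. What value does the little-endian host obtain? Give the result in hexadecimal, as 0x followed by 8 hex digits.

Stored big-endian, the bytes at ascending addresses are 7C 41 05 20.
Read back as little-endian, the first byte is least significant, giving 0x2005417C.

0x2005417C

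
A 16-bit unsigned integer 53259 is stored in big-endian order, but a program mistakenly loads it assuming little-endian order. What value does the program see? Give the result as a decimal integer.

3024

53259 in 16-bit hexadecimal is 0xD00B.
Stored big-endian, the bytes at ascending addresses are D0 0B.
Read back as little-endian, the first byte is least significant, giving 0x0BD0.
0x0BD0 = 3024.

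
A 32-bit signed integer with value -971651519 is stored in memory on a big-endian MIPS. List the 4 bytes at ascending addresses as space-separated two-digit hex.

Two's complement of -971651519 in 32 bits: 971651519 = 0x39EA39BF; invert → 0xC615C640; add 1 → 0xC615C641.
Split into bytes (most-significant first): C6 15 C6 41.
Big-endian: lowest address holds the most-significant byte.
So the memory order matches the most-significant-first order: C6 15 C6 41.

C6 15 C6 41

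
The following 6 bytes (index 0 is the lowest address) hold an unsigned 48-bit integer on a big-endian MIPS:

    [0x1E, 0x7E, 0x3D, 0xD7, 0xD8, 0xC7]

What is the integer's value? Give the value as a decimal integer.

In big-endian order the high byte comes first in memory.
The bytes are already most-significant first: 0x1E7E3DD7D8C7.
0x1E7E3DD7D8C7 = 33527552268487.

33527552268487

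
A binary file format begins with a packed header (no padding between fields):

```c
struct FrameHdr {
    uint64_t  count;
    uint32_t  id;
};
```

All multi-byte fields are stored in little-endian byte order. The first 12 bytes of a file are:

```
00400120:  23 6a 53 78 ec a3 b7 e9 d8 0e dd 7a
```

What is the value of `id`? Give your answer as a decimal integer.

`id` follows `count` (8 bytes), so it starts at byte offset 8 and occupies 4 bytes.
Bytes at offsets 8..11: D8 0E DD 7A.
Little-endian: lowest address holds the least-significant byte.
Reassemble most-significant byte first: 7A DD 0E D8 → 0x7ADD0ED8.
0x7ADD0ED8 = 2061307608.

2061307608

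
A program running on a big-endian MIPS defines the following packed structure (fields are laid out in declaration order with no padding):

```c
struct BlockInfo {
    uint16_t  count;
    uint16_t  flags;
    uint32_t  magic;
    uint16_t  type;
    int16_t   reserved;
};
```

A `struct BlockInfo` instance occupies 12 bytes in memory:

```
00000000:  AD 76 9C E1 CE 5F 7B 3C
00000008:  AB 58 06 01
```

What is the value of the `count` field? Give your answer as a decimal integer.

`count` is the first field, at byte offset 0, occupying 2 bytes.
Bytes at offsets 0..1: AD 76.
Big-endian: lowest address holds the most-significant byte.
The bytes are already most-significant first: 0xAD76.
0xAD76 = 44406.

44406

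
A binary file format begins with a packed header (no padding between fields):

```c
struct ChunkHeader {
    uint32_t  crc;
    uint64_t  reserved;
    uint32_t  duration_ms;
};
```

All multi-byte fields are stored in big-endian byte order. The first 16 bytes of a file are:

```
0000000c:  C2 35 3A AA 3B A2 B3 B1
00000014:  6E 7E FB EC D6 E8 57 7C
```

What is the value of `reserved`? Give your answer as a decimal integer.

`reserved` follows `crc` (4 bytes), so it starts at byte offset 4 and occupies 8 bytes.
Bytes at offsets 4..11: 3B A2 B3 B1 6E 7E FB EC.
Big-endian: lowest address holds the most-significant byte.
The bytes are already most-significant first: 0x3BA2B3B16E7EFBEC.
0x3BA2B3B16E7EFBEC = 4297194569109273580.

4297194569109273580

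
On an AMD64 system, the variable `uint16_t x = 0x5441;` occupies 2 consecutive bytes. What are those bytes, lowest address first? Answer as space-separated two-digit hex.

Split into bytes (most-significant first): 54 41.
In little-endian order the low byte comes first in memory.
So at ascending addresses the bytes are 41 54.

41 54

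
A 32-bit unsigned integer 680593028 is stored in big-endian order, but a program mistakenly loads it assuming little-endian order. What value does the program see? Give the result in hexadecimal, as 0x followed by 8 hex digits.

0x84069128

680593028 in 32-bit hexadecimal is 0x28910684.
Stored big-endian, the bytes at ascending addresses are 28 91 06 84.
Read back as little-endian, the first byte is least significant, giving 0x84069128.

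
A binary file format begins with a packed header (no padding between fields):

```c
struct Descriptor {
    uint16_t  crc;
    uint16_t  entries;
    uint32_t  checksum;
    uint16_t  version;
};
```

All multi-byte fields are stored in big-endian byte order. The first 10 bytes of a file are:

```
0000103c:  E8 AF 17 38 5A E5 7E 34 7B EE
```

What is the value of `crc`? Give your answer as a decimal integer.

`crc` is the first field, at byte offset 0, occupying 2 bytes.
Bytes at offsets 0..1: E8 AF.
Big-endian: lowest address holds the most-significant byte.
The bytes are already most-significant first: 0xE8AF.
0xE8AF = 59567.

59567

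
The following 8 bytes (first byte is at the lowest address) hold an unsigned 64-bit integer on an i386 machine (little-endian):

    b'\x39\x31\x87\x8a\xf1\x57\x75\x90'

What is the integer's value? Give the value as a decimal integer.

10409322808659620153

In little-endian order the low byte comes first in memory.
Reassemble most-significant byte first: 90 75 57 F1 8A 87 31 39 → 0x907557F18A873139.
0x907557F18A873139 = 10409322808659620153.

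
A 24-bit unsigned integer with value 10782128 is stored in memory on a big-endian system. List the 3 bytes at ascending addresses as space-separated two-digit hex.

A4 85 B0

10782128 in hexadecimal, padded to 24 bits, is 0xA485B0.
Split into bytes (most-significant first): A4 85 B0.
Big-endian stores the most-significant byte at the lowest address.
So the memory order matches the most-significant-first order: A4 85 B0.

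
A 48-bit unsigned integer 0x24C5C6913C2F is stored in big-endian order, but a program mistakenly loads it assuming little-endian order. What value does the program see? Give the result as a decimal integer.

51937190266148

Stored big-endian, the bytes at ascending addresses are 24 C5 C6 91 3C 2F.
Read back as little-endian, the first byte is least significant, giving 0x2F3C91C6C524.
0x2F3C91C6C524 = 51937190266148.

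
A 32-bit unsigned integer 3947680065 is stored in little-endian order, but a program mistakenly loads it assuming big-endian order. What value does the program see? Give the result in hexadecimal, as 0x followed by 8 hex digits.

3947680065 in 32-bit hexadecimal is 0xEB4CD141.
Stored little-endian, the bytes at ascending addresses are 41 D1 4C EB.
Read back as big-endian, the last byte is least significant, giving 0x41D14CEB.

0x41D14CEB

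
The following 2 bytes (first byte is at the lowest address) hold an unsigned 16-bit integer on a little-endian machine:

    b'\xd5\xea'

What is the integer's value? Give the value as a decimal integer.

60117

Little-endian stores the least-significant byte at the lowest address.
Reassemble most-significant byte first: EA D5 → 0xEAD5.
0xEAD5 = 60117.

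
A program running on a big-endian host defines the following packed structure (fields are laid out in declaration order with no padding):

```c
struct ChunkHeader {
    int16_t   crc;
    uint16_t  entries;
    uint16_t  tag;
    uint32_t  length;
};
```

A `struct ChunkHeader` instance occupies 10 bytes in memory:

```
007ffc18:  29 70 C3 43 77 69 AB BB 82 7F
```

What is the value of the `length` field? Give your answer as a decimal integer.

`length` follows `crc` (2 B), `entries` (2 B), `tag` (2 B), so it starts at offset 2 + 2 + 2 = 6 and occupies 4 bytes.
Bytes at offsets 6..9: AB BB 82 7F.
Big-endian: lowest address holds the most-significant byte.
The bytes are already most-significant first: 0xABBB827F.
0xABBB827F = 2881192575.

2881192575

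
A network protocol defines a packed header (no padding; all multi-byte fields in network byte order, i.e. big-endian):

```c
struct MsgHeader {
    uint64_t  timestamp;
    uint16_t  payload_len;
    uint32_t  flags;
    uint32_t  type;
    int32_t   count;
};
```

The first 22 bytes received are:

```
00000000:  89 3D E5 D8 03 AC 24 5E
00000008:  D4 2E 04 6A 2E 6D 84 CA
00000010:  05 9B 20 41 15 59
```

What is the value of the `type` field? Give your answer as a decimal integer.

2227832219

`type` follows `timestamp` (8 B), `payload_len` (2 B), `flags` (4 B), so it starts at offset 8 + 2 + 4 = 14 and occupies 4 bytes.
Bytes at offsets 14..17: 84 CA 05 9B.
Big-endian stores the most-significant byte at the lowest address.
The bytes are already most-significant first: 0x84CA059B.
0x84CA059B = 2227832219.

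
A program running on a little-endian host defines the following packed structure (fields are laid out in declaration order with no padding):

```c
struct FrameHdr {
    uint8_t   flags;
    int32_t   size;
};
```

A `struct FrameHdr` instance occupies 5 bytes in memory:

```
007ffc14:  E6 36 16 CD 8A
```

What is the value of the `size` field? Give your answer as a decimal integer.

-1966270922

`size` follows `flags` (1 byte), so it starts at byte offset 1 and occupies 4 bytes.
Bytes at offsets 1..4: 36 16 CD 8A.
Little-endian stores the least-significant byte at the lowest address.
Reassemble most-significant byte first: 8A CD 16 36 → 0x8ACD1636.
Top bit is set, so as a signed 32-bit value this is 0x8ACD1636 − 2^32 = -1966270922.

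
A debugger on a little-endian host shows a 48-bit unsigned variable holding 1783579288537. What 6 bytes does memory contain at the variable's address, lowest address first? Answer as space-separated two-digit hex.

1783579288537 in hexadecimal, padded to 48 bits, is 0x019F459C23D9.
Split into bytes (most-significant first): 01 9F 45 9C 23 D9.
Little-endian: lowest address holds the least-significant byte.
So at ascending addresses the bytes are D9 23 9C 45 9F 01.

D9 23 9C 45 9F 01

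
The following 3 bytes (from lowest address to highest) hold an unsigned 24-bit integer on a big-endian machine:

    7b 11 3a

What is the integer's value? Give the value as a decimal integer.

In big-endian order the high byte comes first in memory.
The bytes are already most-significant first: 0x7B113A.
0x7B113A = 8065338.

8065338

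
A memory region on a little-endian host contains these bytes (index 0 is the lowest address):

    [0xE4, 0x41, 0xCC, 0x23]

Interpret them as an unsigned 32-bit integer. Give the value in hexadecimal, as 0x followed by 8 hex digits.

0x23CC41E4

In little-endian order the low byte comes first in memory.
Reassemble most-significant byte first: 23 CC 41 E4 → 0x23CC41E4.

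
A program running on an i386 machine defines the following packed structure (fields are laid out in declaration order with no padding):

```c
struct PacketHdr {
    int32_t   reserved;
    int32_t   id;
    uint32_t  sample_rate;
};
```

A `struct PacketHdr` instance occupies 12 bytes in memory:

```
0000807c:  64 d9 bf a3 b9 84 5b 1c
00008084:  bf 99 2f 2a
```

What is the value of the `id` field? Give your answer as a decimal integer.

`id` follows `reserved` (4 bytes), so it starts at byte offset 4 and occupies 4 bytes.
Bytes at offsets 4..7: B9 84 5B 1C.
In little-endian order the low byte comes first in memory.
Reassemble most-significant byte first: 1C 5B 84 B9 → 0x1C5B84B9.
0x1C5B84B9 = 475759801.

475759801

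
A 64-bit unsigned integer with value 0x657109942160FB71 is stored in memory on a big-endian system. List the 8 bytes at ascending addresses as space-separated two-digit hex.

Split into bytes (most-significant first): 65 71 09 94 21 60 FB 71.
Big-endian stores the most-significant byte at the lowest address.
So the memory order matches the most-significant-first order: 65 71 09 94 21 60 FB 71.

65 71 09 94 21 60 FB 71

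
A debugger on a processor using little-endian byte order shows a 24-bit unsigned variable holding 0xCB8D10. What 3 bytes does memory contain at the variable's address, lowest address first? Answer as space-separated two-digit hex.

10 8D CB

Split into bytes (most-significant first): CB 8D 10.
Little-endian stores the least-significant byte at the lowest address.
So at ascending addresses the bytes are 10 8D CB.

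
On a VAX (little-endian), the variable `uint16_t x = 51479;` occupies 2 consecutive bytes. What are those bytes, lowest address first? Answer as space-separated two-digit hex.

17 C9

51479 in hexadecimal, padded to 16 bits, is 0xC917.
Split into bytes (most-significant first): C9 17.
Little-endian stores the least-significant byte at the lowest address.
So at ascending addresses the bytes are 17 C9.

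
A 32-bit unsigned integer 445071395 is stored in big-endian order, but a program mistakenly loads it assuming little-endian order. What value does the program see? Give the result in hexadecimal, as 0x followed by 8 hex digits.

445071395 in 32-bit hexadecimal is 0x1A874023.
Stored big-endian, the bytes at ascending addresses are 1A 87 40 23.
Read back as little-endian, the first byte is least significant, giving 0x2340871A.

0x2340871A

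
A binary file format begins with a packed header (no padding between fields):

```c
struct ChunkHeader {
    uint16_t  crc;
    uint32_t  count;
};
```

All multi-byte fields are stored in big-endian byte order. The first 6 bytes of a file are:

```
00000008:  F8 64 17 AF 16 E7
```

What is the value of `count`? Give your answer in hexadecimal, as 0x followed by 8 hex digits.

0x17AF16E7

`count` follows `crc` (2 bytes), so it starts at byte offset 2 and occupies 4 bytes.
Bytes at offsets 2..5: 17 AF 16 E7.
Big-endian: lowest address holds the most-significant byte.
The bytes are already most-significant first: 0x17AF16E7.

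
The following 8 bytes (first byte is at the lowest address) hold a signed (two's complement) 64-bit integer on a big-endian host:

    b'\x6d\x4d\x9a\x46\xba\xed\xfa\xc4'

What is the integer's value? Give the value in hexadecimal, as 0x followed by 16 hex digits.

0x6D4D9A46BAEDFAC4

In big-endian order the high byte comes first in memory.
The bytes are already most-significant first: 0x6D4D9A46BAEDFAC4.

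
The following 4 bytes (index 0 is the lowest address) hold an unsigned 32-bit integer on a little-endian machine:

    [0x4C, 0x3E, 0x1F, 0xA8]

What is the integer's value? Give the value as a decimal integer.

In little-endian order the low byte comes first in memory.
Reassemble most-significant byte first: A8 1F 3E 4C → 0xA81F3E4C.
0xA81F3E4C = 2820619852.

2820619852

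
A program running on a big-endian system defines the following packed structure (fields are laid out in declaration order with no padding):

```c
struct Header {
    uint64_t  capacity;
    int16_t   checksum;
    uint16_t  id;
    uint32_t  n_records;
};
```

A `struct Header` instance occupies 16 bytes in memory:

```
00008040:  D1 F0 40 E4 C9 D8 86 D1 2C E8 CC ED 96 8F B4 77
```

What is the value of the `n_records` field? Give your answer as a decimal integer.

`n_records` follows `capacity` (8 B), `checksum` (2 B), `id` (2 B), so it starts at offset 8 + 2 + 2 = 12 and occupies 4 bytes.
Bytes at offsets 12..15: 96 8F B4 77.
Big-endian stores the most-significant byte at the lowest address.
The bytes are already most-significant first: 0x968FB477.
0x968FB477 = 2526000247.

2526000247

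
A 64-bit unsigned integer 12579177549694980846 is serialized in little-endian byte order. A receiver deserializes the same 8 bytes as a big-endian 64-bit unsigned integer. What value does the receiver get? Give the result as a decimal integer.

17172827397569352366

12579177549694980846 in 64-bit hexadecimal is 0xAE923755882352EE.
Stored little-endian, the bytes at ascending addresses are EE 52 23 88 55 37 92 AE.
Read back as big-endian, the last byte is least significant, giving 0xEE522388553792AE.
0xEE522388553792AE = 17172827397569352366.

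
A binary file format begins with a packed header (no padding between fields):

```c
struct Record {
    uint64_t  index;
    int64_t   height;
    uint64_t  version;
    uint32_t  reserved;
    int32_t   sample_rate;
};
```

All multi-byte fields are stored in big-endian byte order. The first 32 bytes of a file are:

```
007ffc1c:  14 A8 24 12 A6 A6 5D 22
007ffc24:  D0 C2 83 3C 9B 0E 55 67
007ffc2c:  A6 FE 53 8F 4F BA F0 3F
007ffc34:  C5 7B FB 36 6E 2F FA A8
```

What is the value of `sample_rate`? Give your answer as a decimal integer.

`sample_rate` follows `index` (8 B), `height` (8 B), `version` (8 B), `reserved` (4 B), so it starts at offset 8 + 8 + 8 + 4 = 28 and occupies 4 bytes.
Bytes at offsets 28..31: 6E 2F FA A8.
In big-endian order the high byte comes first in memory.
The bytes are already most-significant first: 0x6E2FFAA8.
0x6E2FFAA8 = 1848638120.

1848638120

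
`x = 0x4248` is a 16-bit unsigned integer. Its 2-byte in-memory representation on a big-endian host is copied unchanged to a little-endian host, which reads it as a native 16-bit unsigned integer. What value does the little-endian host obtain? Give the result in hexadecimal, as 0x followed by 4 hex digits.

Stored big-endian, the bytes at ascending addresses are 42 48.
Read back as little-endian, the first byte is least significant, giving 0x4842.

0x4842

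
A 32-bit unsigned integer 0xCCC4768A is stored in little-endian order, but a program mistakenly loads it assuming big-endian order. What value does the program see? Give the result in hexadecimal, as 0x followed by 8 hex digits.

Stored little-endian, the bytes at ascending addresses are 8A 76 C4 CC.
Read back as big-endian, the last byte is least significant, giving 0x8A76C4CC.

0x8A76C4CC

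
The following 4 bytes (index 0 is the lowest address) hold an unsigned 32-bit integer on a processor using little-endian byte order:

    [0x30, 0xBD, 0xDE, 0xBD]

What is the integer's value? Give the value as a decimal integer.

Little-endian stores the least-significant byte at the lowest address.
Reassemble most-significant byte first: BD DE BD 30 → 0xBDDEBD30.
0xBDDEBD30 = 3185491248.

3185491248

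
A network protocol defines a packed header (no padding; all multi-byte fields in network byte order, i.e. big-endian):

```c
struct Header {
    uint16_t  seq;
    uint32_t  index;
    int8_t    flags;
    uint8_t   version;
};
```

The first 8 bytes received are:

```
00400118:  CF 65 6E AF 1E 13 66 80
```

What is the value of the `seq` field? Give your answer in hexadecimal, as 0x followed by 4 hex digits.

0xCF65

`seq` is the first field, at byte offset 0, occupying 2 bytes.
Bytes at offsets 0..1: CF 65.
Big-endian: lowest address holds the most-significant byte.
The bytes are already most-significant first: 0xCF65.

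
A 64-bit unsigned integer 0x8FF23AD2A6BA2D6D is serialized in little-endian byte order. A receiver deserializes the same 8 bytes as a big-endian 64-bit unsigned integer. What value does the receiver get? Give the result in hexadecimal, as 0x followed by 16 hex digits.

0x6D2DBAA6D23AF28F

Stored little-endian, the bytes at ascending addresses are 6D 2D BA A6 D2 3A F2 8F.
Read back as big-endian, the last byte is least significant, giving 0x6D2DBAA6D23AF28F.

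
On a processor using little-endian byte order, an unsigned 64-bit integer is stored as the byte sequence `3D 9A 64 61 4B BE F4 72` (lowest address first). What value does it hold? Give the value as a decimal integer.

Little-endian: lowest address holds the least-significant byte.
Reassemble most-significant byte first: 72 F4 BE 4B 61 64 9A 3D → 0x72F4BE4B61649A3D.
0x72F4BE4B61649A3D = 8283454845606992445.

8283454845606992445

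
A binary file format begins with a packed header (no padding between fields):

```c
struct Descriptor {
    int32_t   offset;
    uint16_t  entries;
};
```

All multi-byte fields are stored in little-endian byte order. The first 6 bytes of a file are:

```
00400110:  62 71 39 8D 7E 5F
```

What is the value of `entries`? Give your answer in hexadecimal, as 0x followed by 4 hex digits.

`entries` follows `offset` (4 bytes), so it starts at byte offset 4 and occupies 2 bytes.
Bytes at offsets 4..5: 7E 5F.
Little-endian: lowest address holds the least-significant byte.
Reassemble most-significant byte first: 5F 7E → 0x5F7E.

0x5F7E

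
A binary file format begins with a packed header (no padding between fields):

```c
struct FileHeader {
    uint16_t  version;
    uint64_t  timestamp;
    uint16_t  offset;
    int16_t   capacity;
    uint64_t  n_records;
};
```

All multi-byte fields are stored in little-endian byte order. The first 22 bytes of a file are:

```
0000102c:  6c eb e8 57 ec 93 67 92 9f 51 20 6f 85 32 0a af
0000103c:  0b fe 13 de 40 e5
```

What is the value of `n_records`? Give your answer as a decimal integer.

`n_records` follows `version` (2 B), `timestamp` (8 B), `offset` (2 B), `capacity` (2 B), so it starts at offset 2 + 8 + 2 + 2 = 14 and occupies 8 bytes.
Bytes at offsets 14..21: 0A AF 0B FE 13 DE 40 E5.
Little-endian: lowest address holds the least-significant byte.
Reassemble most-significant byte first: E5 40 DE 13 FE 0B AF 0A → 0xE540DE13FE0BAF0A.
0xE540DE13FE0BAF0A = 16519447610642902794.

16519447610642902794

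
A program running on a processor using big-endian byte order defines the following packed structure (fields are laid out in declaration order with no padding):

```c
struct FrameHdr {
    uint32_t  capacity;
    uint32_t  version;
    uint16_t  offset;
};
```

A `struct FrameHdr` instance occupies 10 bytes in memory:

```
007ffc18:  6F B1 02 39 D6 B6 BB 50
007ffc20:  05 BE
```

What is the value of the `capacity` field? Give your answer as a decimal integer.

`capacity` is the first field, at byte offset 0, occupying 4 bytes.
Bytes at offsets 0..3: 6F B1 02 39.
In big-endian order the high byte comes first in memory.
The bytes are already most-significant first: 0x6FB10239.
0x6FB10239 = 1873871417.

1873871417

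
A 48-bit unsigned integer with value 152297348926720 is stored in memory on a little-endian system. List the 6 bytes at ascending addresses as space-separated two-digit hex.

152297348926720 in hexadecimal, padded to 48 bits, is 0x8A837D620D00.
Split into bytes (most-significant first): 8A 83 7D 62 0D 00.
Little-endian: lowest address holds the least-significant byte.
So at ascending addresses the bytes are 00 0D 62 7D 83 8A.

00 0D 62 7D 83 8A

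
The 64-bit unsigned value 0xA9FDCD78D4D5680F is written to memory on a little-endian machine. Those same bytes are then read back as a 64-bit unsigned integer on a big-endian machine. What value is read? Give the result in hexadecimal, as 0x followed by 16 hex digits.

Stored little-endian, the bytes at ascending addresses are 0F 68 D5 D4 78 CD FD A9.
Read back as big-endian, the last byte is least significant, giving 0x0F68D5D478CDFDA9.

0x0F68D5D478CDFDA9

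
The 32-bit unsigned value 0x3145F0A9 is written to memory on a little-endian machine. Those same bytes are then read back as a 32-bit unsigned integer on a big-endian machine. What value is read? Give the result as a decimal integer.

2851095857

Stored little-endian, the bytes at ascending addresses are A9 F0 45 31.
Read back as big-endian, the last byte is least significant, giving 0xA9F04531.
0xA9F04531 = 2851095857.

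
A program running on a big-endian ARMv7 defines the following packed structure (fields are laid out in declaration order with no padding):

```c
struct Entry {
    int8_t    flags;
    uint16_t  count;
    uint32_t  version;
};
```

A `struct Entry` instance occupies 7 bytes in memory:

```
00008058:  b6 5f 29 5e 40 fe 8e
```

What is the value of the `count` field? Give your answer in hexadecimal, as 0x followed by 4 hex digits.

`count` follows `flags` (1 byte), so it starts at byte offset 1 and occupies 2 bytes.
Bytes at offsets 1..2: 5F 29.
In big-endian order the high byte comes first in memory.
The bytes are already most-significant first: 0x5F29.

0x5F29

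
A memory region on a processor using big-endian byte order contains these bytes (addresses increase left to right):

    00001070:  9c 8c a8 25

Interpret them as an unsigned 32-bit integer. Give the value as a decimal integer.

2626463781

Big-endian: lowest address holds the most-significant byte.
The bytes are already most-significant first: 0x9C8CA825.
0x9C8CA825 = 2626463781.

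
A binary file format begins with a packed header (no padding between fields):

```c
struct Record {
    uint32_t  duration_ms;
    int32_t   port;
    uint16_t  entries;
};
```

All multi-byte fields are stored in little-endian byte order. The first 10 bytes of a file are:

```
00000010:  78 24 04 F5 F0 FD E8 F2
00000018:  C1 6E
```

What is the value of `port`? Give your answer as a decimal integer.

`port` follows `duration_ms` (4 bytes), so it starts at byte offset 4 and occupies 4 bytes.
Bytes at offsets 4..7: F0 FD E8 F2.
Little-endian stores the least-significant byte at the lowest address.
Reassemble most-significant byte first: F2 E8 FD F0 → 0xF2E8FDF0.
Top bit is set, so as a signed 32-bit value this is 0xF2E8FDF0 − 2^32 = -219611664.

-219611664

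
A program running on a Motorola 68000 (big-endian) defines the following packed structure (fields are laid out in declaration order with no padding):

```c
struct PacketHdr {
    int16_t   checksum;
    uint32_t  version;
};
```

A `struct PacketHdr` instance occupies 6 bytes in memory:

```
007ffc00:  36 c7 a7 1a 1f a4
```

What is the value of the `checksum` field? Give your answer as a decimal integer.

`checksum` is the first field, at byte offset 0, occupying 2 bytes.
Bytes at offsets 0..1: 36 C7.
In big-endian order the high byte comes first in memory.
The bytes are already most-significant first: 0x36C7.
0x36C7 = 14023.

14023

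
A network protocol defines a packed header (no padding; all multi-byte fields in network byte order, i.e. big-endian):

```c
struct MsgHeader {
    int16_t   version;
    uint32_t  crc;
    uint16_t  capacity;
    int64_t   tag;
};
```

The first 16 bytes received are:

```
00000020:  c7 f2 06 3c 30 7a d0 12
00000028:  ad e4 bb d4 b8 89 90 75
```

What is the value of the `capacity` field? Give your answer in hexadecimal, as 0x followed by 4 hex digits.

`capacity` follows `version` (2 B), `crc` (4 B), so it starts at offset 2 + 4 = 6 and occupies 2 bytes.
Bytes at offsets 6..7: D0 12.
In big-endian order the high byte comes first in memory.
The bytes are already most-significant first: 0xD012.

0xD012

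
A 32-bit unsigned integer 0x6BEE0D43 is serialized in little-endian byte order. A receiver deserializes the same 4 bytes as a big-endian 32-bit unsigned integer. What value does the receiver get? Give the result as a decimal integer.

Stored little-endian, the bytes at ascending addresses are 43 0D EE 6B.
Read back as big-endian, the last byte is least significant, giving 0x430DEE6B.
0x430DEE6B = 1124986475.

1124986475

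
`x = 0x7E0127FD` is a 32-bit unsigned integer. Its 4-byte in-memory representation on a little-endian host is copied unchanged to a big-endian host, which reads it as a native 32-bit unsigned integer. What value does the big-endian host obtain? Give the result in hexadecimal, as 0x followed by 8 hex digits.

Stored little-endian, the bytes at ascending addresses are FD 27 01 7E.
Read back as big-endian, the last byte is least significant, giving 0xFD27017E.

0xFD27017E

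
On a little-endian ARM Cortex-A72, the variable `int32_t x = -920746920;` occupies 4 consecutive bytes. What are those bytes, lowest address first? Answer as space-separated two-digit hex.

Two's complement of -920746920 in 32 bits: 920746920 = 0x36E17BA8; invert → 0xC91E8457; add 1 → 0xC91E8458.
Split into bytes (most-significant first): C9 1E 84 58.
In little-endian order the low byte comes first in memory.
So at ascending addresses the bytes are 58 84 1E C9.

58 84 1E C9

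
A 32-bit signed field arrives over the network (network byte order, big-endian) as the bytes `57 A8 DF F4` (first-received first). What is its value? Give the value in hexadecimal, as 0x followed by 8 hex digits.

In big-endian order the high byte comes first in memory.
The bytes are already most-significant first: 0x57A8DFF4.

0x57A8DFF4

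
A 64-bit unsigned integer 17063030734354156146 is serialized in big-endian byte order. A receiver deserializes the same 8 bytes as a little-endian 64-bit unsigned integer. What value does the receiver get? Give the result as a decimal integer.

17063030734354156146 in 64-bit hexadecimal is 0xECCC100C90C08A72.
Stored big-endian, the bytes at ascending addresses are EC CC 10 0C 90 C0 8A 72.
Read back as little-endian, the first byte is least significant, giving 0x728AC0900C10CCEC.
0x728AC0900C10CCEC = 8253620992020106476.

8253620992020106476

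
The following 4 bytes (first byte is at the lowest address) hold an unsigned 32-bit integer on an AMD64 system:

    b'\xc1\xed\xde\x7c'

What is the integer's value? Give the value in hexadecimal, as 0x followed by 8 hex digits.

0x7CDEEDC1

Little-endian stores the least-significant byte at the lowest address.
Reassemble most-significant byte first: 7C DE ED C1 → 0x7CDEEDC1.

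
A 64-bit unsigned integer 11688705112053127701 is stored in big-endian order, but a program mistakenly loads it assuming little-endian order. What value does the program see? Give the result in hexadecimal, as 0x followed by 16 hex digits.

0x151A38B85E9F36A2

11688705112053127701 in 64-bit hexadecimal is 0xA2369F5EB8381A15.
Stored big-endian, the bytes at ascending addresses are A2 36 9F 5E B8 38 1A 15.
Read back as little-endian, the first byte is least significant, giving 0x151A38B85E9F36A2.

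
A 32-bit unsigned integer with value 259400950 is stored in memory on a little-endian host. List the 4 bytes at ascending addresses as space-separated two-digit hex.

259400950 in hexadecimal, padded to 32 bits, is 0x0F7624F6.
Split into bytes (most-significant first): 0F 76 24 F6.
Little-endian: lowest address holds the least-significant byte.
So at ascending addresses the bytes are F6 24 76 0F.

F6 24 76 0F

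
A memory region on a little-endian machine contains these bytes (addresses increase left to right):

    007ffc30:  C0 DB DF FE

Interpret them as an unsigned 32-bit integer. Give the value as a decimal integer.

4276083648

Little-endian stores the least-significant byte at the lowest address.
Reassemble most-significant byte first: FE DF DB C0 → 0xFEDFDBC0.
0xFEDFDBC0 = 4276083648.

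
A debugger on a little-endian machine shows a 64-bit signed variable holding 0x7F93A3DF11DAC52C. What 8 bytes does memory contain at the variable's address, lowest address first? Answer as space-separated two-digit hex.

Split into bytes (most-significant first): 7F 93 A3 DF 11 DA C5 2C.
Little-endian stores the least-significant byte at the lowest address.
So at ascending addresses the bytes are 2C C5 DA 11 DF A3 93 7F.

2C C5 DA 11 DF A3 93 7F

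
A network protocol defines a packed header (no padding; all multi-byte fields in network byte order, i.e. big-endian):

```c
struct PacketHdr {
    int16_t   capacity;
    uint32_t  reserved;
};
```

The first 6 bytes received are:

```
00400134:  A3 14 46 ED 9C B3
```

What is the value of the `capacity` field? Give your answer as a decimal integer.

-23788

`capacity` is the first field, at byte offset 0, occupying 2 bytes.
Bytes at offsets 0..1: A3 14.
Big-endian stores the most-significant byte at the lowest address.
The bytes are already most-significant first: 0xA314.
Top bit is set, so as a signed 16-bit value this is 0xA314 − 2^16 = -23788.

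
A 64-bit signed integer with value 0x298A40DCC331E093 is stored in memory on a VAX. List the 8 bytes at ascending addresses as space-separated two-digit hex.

Split into bytes (most-significant first): 29 8A 40 DC C3 31 E0 93.
Little-endian: lowest address holds the least-significant byte.
So at ascending addresses the bytes are 93 E0 31 C3 DC 40 8A 29.

93 E0 31 C3 DC 40 8A 29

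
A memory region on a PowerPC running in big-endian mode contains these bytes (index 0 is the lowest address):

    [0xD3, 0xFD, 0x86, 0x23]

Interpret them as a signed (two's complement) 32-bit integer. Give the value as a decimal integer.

-738359773

Big-endian stores the most-significant byte at the lowest address.
The bytes are already most-significant first: 0xD3FD8623.
Top bit is set, so as a signed 32-bit value this is 0xD3FD8623 − 2^32 = -738359773.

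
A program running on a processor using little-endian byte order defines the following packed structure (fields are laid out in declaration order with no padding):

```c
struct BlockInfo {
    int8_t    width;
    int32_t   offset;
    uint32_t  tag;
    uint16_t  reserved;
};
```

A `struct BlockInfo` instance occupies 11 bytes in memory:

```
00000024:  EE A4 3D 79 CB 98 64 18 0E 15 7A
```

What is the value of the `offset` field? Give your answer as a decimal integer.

-881246812

`offset` follows `width` (1 byte), so it starts at byte offset 1 and occupies 4 bytes.
Bytes at offsets 1..4: A4 3D 79 CB.
Little-endian stores the least-significant byte at the lowest address.
Reassemble most-significant byte first: CB 79 3D A4 → 0xCB793DA4.
Top bit is set, so as a signed 32-bit value this is 0xCB793DA4 − 2^32 = -881246812.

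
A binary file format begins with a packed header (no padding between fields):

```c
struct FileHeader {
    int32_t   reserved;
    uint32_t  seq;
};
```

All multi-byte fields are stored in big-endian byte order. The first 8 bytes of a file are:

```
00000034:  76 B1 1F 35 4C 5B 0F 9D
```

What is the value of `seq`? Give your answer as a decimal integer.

1281036189

`seq` follows `reserved` (4 bytes), so it starts at byte offset 4 and occupies 4 bytes.
Bytes at offsets 4..7: 4C 5B 0F 9D.
In big-endian order the high byte comes first in memory.
The bytes are already most-significant first: 0x4C5B0F9D.
0x4C5B0F9D = 1281036189.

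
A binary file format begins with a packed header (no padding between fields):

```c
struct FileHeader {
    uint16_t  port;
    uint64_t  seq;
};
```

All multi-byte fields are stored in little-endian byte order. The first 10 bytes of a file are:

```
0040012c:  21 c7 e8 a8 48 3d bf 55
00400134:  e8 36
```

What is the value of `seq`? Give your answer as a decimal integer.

`seq` follows `port` (2 bytes), so it starts at byte offset 2 and occupies 8 bytes.
Bytes at offsets 2..9: E8 A8 48 3D BF 55 E8 36.
Little-endian: lowest address holds the least-significant byte.
Reassemble most-significant byte first: 36 E8 55 BF 3D 48 A8 E8 → 0x36E855BF3D48A8E8.
0x36E855BF3D48A8E8 = 3956506552500267240.

3956506552500267240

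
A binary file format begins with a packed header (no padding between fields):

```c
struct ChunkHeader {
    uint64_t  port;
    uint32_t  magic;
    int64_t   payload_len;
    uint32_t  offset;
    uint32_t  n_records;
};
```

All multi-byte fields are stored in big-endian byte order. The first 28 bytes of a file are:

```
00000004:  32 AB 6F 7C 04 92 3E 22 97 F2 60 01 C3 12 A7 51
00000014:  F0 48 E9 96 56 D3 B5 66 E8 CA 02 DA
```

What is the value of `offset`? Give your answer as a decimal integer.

`offset` follows `port` (8 B), `magic` (4 B), `payload_len` (8 B), so it starts at offset 8 + 4 + 8 = 20 and occupies 4 bytes.
Bytes at offsets 20..23: 56 D3 B5 66.
Big-endian: lowest address holds the most-significant byte.
The bytes are already most-significant first: 0x56D3B566.
0x56D3B566 = 1456715110.

1456715110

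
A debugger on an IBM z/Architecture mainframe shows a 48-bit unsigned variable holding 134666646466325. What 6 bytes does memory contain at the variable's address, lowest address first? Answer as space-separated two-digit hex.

7A 7A 85 A0 2F 15

134666646466325 in hexadecimal, padded to 48 bits, is 0x7A7A85A02F15.
Split into bytes (most-significant first): 7A 7A 85 A0 2F 15.
Big-endian: lowest address holds the most-significant byte.
So the memory order matches the most-significant-first order: 7A 7A 85 A0 2F 15.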